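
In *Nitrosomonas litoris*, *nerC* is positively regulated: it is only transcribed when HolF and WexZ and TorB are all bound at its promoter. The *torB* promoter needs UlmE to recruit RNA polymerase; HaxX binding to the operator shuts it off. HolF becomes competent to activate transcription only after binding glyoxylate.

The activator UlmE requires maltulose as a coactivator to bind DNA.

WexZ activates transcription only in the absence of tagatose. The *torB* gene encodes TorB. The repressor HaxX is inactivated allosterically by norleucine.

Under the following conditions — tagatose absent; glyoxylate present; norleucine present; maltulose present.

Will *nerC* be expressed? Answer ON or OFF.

Glyoxylate is present, so HolF is active.
Tagatose is absent, so WexZ is active.
Norleucine is present, so HaxX is inactive.
Maltulose is present, so UlmE is active.
No repressor is bound and UlmE is active, so *torB* is transcribed.
So TorB is produced and active.
No repressor is bound and HolF and WexZ and TorB are active, so *nerC* is transcribed.

ON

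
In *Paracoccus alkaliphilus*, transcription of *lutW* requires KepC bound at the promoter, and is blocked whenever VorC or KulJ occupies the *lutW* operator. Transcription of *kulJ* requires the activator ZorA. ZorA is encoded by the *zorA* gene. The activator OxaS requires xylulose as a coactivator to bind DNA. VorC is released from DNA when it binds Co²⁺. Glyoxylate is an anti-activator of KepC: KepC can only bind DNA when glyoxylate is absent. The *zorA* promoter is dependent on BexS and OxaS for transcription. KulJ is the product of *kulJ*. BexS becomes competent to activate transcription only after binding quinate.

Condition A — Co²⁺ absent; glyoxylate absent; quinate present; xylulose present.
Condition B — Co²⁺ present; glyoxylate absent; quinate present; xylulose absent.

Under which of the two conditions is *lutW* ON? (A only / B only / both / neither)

B only

Condition A:
Co²⁺ is absent, so VorC is active.
Glyoxylate is absent, so KepC is active.
Quinate is present, so BexS is active.
Xylulose is present, so OxaS is active.
No repressor is bound and BexS and OxaS are active, so *zorA* is transcribed.
So ZorA is produced and active.
No repressor is bound and ZorA is active, so *kulJ* is transcribed.
So KulJ is produced and active.
With repressor VorC bound, *lutW* is not transcribed.
→ *lutW* is OFF in A.
Condition B:
Co²⁺ is present, so VorC is inactive.
Glyoxylate is absent, so KepC is active.
Quinate is present, so BexS is active.
Xylulose is absent, so OxaS is inactive.
Required activator OxaS is absent, so *zorA* is not transcribed.
So ZorA is not produced.
Required activator ZorA is absent, so *kulJ* is not transcribed.
So KulJ is not produced.
No repressor is bound and KepC is active, so *lutW* is transcribed.
→ *lutW* is ON in B.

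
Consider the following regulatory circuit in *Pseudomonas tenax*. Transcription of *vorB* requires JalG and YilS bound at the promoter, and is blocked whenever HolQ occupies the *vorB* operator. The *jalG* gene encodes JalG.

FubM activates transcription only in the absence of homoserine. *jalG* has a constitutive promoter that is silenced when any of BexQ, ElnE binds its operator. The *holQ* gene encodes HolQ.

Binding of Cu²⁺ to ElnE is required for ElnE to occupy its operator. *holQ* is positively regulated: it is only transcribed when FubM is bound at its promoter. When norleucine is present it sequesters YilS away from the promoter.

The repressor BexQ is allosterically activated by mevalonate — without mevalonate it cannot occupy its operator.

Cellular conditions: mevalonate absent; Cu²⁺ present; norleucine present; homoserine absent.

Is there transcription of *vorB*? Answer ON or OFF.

OFF

Mevalonate is absent, so BexQ is inactive.
Cu²⁺ is present, so ElnE is active.
With repressor ElnE bound, *jalG* is not transcribed.
So JalG is not produced.
Homoserine is absent, so FubM is active.
No repressor is bound and FubM is active, so *holQ* is transcribed.
So HolQ is produced and active.
Norleucine is present, so YilS is inactive.
With repressor HolQ bound, *vorB* is not transcribed.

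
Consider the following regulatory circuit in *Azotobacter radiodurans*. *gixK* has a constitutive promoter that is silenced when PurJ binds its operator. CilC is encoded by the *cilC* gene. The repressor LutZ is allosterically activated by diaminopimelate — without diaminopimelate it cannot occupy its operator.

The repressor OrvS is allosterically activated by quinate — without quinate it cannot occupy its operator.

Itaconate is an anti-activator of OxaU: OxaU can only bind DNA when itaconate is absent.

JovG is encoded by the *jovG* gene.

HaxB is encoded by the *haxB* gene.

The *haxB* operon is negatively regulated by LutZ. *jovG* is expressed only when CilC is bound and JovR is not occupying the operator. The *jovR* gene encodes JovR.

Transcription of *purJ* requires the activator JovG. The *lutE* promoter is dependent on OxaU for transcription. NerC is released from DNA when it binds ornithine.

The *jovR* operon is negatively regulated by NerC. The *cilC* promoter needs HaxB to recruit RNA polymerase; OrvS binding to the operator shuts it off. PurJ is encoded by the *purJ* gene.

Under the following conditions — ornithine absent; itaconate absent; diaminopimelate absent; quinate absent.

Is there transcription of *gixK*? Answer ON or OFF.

Diaminopimelate is absent, so LutZ is inactive.
With no repressor bound, *haxB* is transcribed.
So HaxB is produced and active.
Quinate is absent, so OrvS is inactive.
No repressor is bound and HaxB is active, so *cilC* is transcribed.
So CilC is produced and active.
Ornithine is absent, so NerC is active.
With repressor NerC bound, *jovR* is not transcribed.
So JovR is not produced.
No repressor is bound and CilC is active, so *jovG* is transcribed.
So JovG is produced and active.
No repressor is bound and JovG is active, so *purJ* is transcribed.
So PurJ is produced and active.
With repressor PurJ bound, *gixK* is not transcribed.

OFF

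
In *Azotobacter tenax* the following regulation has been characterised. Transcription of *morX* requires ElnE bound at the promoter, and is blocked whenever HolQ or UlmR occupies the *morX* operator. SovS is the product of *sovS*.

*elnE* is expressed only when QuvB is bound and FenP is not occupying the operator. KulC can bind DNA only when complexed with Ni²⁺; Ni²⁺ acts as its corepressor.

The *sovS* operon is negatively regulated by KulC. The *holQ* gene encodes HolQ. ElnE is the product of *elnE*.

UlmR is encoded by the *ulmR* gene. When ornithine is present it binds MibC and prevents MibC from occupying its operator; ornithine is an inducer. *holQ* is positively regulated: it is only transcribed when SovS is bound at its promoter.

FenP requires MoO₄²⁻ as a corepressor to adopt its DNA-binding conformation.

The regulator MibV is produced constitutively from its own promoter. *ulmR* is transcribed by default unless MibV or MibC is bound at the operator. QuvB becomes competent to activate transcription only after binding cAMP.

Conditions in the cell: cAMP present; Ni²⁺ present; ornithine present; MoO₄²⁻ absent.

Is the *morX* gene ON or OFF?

Ni²⁺ is present, so KulC is active.
With repressor KulC bound, *sovS* is not transcribed.
So SovS is not produced.
Required activator SovS is absent, so *holQ* is not transcribed.
So HolQ is not produced.
MibV is produced constitutively and is active.
Ornithine is present, so MibC is inactive.
With repressor MibV bound, *ulmR* is not transcribed.
So UlmR is not produced.
cAMP is present, so QuvB is active.
MoO₄²⁻ is absent, so FenP is inactive.
No repressor is bound and QuvB is active, so *elnE* is transcribed.
So ElnE is produced and active.
No repressor is bound and ElnE is active, so *morX* is transcribed.

ON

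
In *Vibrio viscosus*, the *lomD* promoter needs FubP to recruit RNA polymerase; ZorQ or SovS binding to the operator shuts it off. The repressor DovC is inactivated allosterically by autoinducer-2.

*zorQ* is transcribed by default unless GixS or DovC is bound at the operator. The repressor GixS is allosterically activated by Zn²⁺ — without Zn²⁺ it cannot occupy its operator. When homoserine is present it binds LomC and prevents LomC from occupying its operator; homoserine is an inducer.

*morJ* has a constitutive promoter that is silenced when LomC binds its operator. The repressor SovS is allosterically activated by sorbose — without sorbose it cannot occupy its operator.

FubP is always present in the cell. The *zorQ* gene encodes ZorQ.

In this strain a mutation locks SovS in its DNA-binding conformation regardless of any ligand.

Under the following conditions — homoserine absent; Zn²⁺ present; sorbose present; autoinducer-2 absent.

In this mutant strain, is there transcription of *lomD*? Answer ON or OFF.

OFF

Zn²⁺ is present, so GixS is active.
Autoinducer-2 is absent, so DovC is active.
With repressor GixS bound, *zorQ* is not transcribed.
So ZorQ is not produced.
SovS is constitutively active in this strain.
FubP is produced constitutively and is active.
With repressor SovS bound, *lomD* is not transcribed.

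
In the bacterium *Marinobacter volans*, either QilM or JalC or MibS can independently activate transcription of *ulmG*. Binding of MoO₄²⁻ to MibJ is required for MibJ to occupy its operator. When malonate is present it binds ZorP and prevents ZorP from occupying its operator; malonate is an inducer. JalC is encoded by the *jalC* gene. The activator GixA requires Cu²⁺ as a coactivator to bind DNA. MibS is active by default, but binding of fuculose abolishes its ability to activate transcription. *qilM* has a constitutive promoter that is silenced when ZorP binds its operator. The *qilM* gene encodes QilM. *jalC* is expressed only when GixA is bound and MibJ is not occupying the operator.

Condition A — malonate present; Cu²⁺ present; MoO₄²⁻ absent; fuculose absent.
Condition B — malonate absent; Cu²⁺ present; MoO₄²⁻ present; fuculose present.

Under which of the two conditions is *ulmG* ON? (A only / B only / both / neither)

A only

Condition A:
Malonate is present, so ZorP is inactive.
With no repressor bound, *qilM* is transcribed.
So QilM is produced and active.
Cu²⁺ is present, so GixA is active.
MoO₄²⁻ is absent, so MibJ is inactive.
No repressor is bound and GixA is active, so *jalC* is transcribed.
So JalC is produced and active.
Fuculose is absent, so MibS is active.
Activator QilM is present, so *ulmG* is transcribed.
→ *ulmG* is ON in A.
Condition B:
Malonate is absent, so ZorP is active.
With repressor ZorP bound, *qilM* is not transcribed.
So QilM is not produced.
Cu²⁺ is present, so GixA is active.
MoO₄²⁻ is present, so MibJ is active.
With repressor MibJ bound, *jalC* is not transcribed.
So JalC is not produced.
Fuculose is present, so MibS is inactive.
No activator is available at the *ulmG* promoter, so *ulmG* is not transcribed.
→ *ulmG* is OFF in B.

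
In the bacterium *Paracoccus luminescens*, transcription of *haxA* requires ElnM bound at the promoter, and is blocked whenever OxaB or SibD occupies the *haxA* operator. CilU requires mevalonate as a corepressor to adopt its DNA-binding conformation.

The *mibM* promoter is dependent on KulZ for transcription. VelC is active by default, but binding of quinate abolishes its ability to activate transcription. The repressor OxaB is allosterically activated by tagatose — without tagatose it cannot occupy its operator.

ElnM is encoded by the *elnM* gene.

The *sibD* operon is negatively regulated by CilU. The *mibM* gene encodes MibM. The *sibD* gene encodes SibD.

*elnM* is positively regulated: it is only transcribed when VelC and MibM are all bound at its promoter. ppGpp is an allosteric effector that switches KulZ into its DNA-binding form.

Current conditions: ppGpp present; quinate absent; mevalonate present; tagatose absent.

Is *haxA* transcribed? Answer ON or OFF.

ON

Tagatose is absent, so OxaB is inactive.
Mevalonate is present, so CilU is active.
With repressor CilU bound, *sibD* is not transcribed.
So SibD is not produced.
Quinate is absent, so VelC is active.
ppGpp is present, so KulZ is active.
No repressor is bound and KulZ is active, so *mibM* is transcribed.
So MibM is produced and active.
No repressor is bound and VelC and MibM are active, so *elnM* is transcribed.
So ElnM is produced and active.
No repressor is bound and ElnM is active, so *haxA* is transcribed.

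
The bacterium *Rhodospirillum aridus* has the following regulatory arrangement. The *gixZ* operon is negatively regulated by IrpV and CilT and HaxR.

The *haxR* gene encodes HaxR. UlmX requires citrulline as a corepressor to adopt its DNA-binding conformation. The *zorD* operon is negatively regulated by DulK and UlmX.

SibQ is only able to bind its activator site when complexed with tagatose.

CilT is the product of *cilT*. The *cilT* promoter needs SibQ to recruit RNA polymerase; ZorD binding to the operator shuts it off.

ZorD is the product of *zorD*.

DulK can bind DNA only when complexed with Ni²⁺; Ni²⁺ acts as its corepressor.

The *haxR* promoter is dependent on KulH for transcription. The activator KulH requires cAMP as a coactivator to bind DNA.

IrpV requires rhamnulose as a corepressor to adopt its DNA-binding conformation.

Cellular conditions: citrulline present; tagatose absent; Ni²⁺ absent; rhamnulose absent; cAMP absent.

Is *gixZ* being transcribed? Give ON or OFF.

Rhamnulose is absent, so IrpV is inactive.
Ni²⁺ is absent, so DulK is inactive.
Citrulline is present, so UlmX is active.
With repressor UlmX bound, *zorD* is not transcribed.
So ZorD is not produced.
Tagatose is absent, so SibQ is inactive.
Required activator SibQ is absent, so *cilT* is not transcribed.
So CilT is not produced.
cAMP is absent, so KulH is inactive.
Required activator KulH is absent, so *haxR* is not transcribed.
So HaxR is not produced.
With no repressor bound, *gixZ* is transcribed.

ON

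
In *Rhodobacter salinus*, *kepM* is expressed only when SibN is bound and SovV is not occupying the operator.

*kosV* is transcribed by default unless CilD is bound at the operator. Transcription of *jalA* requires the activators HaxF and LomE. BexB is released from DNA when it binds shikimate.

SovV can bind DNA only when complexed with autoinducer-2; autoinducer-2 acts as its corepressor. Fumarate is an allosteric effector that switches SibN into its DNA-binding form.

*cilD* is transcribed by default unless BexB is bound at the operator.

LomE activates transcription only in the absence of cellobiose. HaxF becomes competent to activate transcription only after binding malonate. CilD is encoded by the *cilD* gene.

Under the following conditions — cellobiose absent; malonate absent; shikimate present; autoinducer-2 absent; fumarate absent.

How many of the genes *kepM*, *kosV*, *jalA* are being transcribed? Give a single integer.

0

Fumarate is absent, so SibN is inactive.
Autoinducer-2 is absent, so SovV is inactive.
Required activator SibN is absent, so *kepM* is not transcribed.
→ *kepM* is OFF.
Shikimate is present, so BexB is inactive.
With no repressor bound, *cilD* is transcribed.
So CilD is produced and active.
With repressor CilD bound, *kosV* is not transcribed.
→ *kosV* is OFF.
Malonate is absent, so HaxF is inactive.
Cellobiose is absent, so LomE is active.
Required activator HaxF is absent, so *jalA* is not transcribed.
→ *jalA* is OFF.
0 of the 3 genes are transcribed.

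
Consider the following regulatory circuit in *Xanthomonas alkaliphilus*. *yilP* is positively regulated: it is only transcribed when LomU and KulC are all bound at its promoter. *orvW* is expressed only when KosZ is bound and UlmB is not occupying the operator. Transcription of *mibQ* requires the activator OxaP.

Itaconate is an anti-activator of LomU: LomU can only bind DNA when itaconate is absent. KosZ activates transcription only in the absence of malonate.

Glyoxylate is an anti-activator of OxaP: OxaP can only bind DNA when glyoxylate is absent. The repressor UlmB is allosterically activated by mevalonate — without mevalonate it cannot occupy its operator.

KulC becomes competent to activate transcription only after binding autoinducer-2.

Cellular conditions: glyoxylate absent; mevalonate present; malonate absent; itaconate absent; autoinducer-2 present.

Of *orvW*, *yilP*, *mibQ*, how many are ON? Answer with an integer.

Malonate is absent, so KosZ is active.
Mevalonate is present, so UlmB is active.
With repressor UlmB bound, *orvW* is not transcribed.
→ *orvW* is OFF.
Itaconate is absent, so LomU is active.
Autoinducer-2 is present, so KulC is active.
No repressor is bound and LomU and KulC are active, so *yilP* is transcribed.
→ *yilP* is ON.
Glyoxylate is absent, so OxaP is active.
No repressor is bound and OxaP is active, so *mibQ* is transcribed.
→ *mibQ* is ON.
2 of the 3 genes are transcribed.

2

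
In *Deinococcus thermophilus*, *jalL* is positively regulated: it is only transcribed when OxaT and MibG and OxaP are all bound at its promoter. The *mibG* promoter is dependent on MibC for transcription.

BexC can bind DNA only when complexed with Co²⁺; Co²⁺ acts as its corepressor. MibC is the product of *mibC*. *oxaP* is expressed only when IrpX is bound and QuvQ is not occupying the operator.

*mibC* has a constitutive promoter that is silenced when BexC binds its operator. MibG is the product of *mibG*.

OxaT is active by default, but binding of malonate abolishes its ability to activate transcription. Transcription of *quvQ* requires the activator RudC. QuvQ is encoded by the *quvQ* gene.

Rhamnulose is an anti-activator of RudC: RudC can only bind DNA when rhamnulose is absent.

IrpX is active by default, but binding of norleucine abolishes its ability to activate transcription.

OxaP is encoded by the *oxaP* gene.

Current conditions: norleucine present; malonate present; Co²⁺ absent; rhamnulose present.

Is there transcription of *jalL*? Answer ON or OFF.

OFF

Malonate is present, so OxaT is inactive.
Co²⁺ is absent, so BexC is inactive.
With no repressor bound, *mibC* is transcribed.
So MibC is produced and active.
No repressor is bound and MibC is active, so *mibG* is transcribed.
So MibG is produced and active.
Norleucine is present, so IrpX is inactive.
Rhamnulose is present, so RudC is inactive.
Required activator RudC is absent, so *quvQ* is not transcribed.
So QuvQ is not produced.
Required activator IrpX is absent, so *oxaP* is not transcribed.
So OxaP is not produced.
Required activator OxaT is absent, so *jalL* is not transcribed.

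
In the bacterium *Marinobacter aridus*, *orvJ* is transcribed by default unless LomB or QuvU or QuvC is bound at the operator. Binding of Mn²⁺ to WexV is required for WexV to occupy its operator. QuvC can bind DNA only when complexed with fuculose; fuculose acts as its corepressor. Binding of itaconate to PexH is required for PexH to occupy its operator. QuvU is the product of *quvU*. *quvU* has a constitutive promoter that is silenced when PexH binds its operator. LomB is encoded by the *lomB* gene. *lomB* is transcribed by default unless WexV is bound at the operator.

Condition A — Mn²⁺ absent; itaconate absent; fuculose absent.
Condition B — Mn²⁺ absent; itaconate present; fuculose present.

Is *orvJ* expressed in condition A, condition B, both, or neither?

neither

Condition A:
Mn²⁺ is absent, so WexV is inactive.
With no repressor bound, *lomB* is transcribed.
So LomB is produced and active.
Itaconate is absent, so PexH is inactive.
With no repressor bound, *quvU* is transcribed.
So QuvU is produced and active.
Fuculose is absent, so QuvC is inactive.
With repressor LomB bound, *orvJ* is not transcribed.
→ *orvJ* is OFF in A.
Condition B:
Mn²⁺ is absent, so WexV is inactive.
With no repressor bound, *lomB* is transcribed.
So LomB is produced and active.
Itaconate is present, so PexH is active.
With repressor PexH bound, *quvU* is not transcribed.
So QuvU is not produced.
Fuculose is present, so QuvC is active.
With repressor LomB bound, *orvJ* is not transcribed.
→ *orvJ* is OFF in B.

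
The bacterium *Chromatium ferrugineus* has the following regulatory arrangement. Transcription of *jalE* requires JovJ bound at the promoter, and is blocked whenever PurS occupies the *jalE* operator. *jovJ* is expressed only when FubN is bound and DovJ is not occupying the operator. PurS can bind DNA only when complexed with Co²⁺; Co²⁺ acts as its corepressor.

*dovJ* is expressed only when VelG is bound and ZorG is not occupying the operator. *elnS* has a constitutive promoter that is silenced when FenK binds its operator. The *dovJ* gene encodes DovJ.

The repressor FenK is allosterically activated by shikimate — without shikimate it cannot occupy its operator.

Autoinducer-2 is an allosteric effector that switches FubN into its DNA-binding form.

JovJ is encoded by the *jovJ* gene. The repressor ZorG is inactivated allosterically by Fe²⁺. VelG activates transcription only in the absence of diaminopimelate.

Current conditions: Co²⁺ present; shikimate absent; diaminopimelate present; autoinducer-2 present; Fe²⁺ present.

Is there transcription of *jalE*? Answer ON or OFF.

OFF

Co²⁺ is present, so PurS is active.
Autoinducer-2 is present, so FubN is active.
Fe²⁺ is present, so ZorG is inactive.
Diaminopimelate is present, so VelG is inactive.
Required activator VelG is absent, so *dovJ* is not transcribed.
So DovJ is not produced.
No repressor is bound and FubN is active, so *jovJ* is transcribed.
So JovJ is produced and active.
With repressor PurS bound, *jalE* is not transcribed.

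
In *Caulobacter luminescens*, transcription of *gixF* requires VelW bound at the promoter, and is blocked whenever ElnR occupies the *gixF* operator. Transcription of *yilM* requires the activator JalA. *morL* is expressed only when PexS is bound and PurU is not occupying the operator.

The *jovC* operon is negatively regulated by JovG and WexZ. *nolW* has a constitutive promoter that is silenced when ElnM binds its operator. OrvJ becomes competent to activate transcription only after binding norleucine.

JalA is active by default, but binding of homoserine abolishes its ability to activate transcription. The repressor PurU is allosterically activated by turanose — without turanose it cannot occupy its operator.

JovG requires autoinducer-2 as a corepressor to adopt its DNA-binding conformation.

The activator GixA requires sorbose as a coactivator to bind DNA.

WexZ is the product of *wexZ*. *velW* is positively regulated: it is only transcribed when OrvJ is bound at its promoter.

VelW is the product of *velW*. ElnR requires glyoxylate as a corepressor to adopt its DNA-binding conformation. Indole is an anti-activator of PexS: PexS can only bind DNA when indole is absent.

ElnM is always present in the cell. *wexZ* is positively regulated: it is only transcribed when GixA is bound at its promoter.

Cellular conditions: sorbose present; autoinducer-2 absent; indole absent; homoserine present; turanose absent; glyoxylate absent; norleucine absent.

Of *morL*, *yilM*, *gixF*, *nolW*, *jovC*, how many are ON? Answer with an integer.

Indole is absent, so PexS is active.
Turanose is absent, so PurU is inactive.
No repressor is bound and PexS is active, so *morL* is transcribed.
→ *morL* is ON.
Homoserine is present, so JalA is inactive.
Required activator JalA is absent, so *yilM* is not transcribed.
→ *yilM* is OFF.
Glyoxylate is absent, so ElnR is inactive.
Norleucine is absent, so OrvJ is inactive.
Required activator OrvJ is absent, so *velW* is not transcribed.
So VelW is not produced.
Required activator VelW is absent, so *gixF* is not transcribed.
→ *gixF* is OFF.
ElnM is produced constitutively and is active.
With repressor ElnM bound, *nolW* is not transcribed.
→ *nolW* is OFF.
Autoinducer-2 is absent, so JovG is inactive.
Sorbose is present, so GixA is active.
No repressor is bound and GixA is active, so *wexZ* is transcribed.
So WexZ is produced and active.
With repressor WexZ bound, *jovC* is not transcribed.
→ *jovC* is OFF.
1 of the 5 genes is transcribed.

1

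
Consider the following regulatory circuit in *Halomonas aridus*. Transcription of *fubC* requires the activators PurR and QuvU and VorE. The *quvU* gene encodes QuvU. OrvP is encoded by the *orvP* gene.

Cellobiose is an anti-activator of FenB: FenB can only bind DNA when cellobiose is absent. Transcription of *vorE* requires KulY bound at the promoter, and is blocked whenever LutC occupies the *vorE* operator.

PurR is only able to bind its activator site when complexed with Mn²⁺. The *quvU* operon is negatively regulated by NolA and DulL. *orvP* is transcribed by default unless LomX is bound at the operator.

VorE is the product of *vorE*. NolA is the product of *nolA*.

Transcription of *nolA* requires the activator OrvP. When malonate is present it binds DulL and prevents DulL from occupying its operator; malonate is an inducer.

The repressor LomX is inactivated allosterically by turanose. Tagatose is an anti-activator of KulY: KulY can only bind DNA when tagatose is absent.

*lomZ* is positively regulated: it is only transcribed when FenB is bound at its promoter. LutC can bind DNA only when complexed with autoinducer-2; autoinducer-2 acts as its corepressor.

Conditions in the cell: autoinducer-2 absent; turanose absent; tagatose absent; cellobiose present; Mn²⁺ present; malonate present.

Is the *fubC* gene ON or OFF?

Mn²⁺ is present, so PurR is active.
Turanose is absent, so LomX is active.
With repressor LomX bound, *orvP* is not transcribed.
So OrvP is not produced.
Required activator OrvP is absent, so *nolA* is not transcribed.
So NolA is not produced.
Malonate is present, so DulL is inactive.
With no repressor bound, *quvU* is transcribed.
So QuvU is produced and active.
Autoinducer-2 is absent, so LutC is inactive.
Tagatose is absent, so KulY is active.
No repressor is bound and KulY is active, so *vorE* is transcribed.
So VorE is produced and active.
No repressor is bound and PurR and QuvU and VorE are active, so *fubC* is transcribed.

ON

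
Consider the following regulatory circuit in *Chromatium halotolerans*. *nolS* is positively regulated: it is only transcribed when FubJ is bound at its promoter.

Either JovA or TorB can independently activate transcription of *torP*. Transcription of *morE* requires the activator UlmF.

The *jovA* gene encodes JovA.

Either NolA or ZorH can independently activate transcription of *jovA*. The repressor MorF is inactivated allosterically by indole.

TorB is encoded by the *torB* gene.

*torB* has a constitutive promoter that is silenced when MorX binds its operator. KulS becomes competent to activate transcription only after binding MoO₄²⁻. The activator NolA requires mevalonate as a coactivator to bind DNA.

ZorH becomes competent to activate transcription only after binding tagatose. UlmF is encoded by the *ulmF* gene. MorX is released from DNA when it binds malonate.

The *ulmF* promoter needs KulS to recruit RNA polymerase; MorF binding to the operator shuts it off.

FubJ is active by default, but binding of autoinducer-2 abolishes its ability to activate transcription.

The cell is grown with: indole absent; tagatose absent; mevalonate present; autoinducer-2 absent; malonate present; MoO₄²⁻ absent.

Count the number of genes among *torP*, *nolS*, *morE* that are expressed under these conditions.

Mevalonate is present, so NolA is active.
Tagatose is absent, so ZorH is inactive.
Activator NolA is present, so *jovA* is transcribed.
So JovA is produced and active.
Malonate is present, so MorX is inactive.
With no repressor bound, *torB* is transcribed.
So TorB is produced and active.
Activator JovA is present, so *torP* is transcribed.
→ *torP* is ON.
Autoinducer-2 is absent, so FubJ is active.
No repressor is bound and FubJ is active, so *nolS* is transcribed.
→ *nolS* is ON.
MoO₄²⁻ is absent, so KulS is inactive.
Indole is absent, so MorF is active.
With repressor MorF bound, *ulmF* is not transcribed.
So UlmF is not produced.
Required activator UlmF is absent, so *morE* is not transcribed.
→ *morE* is OFF.
2 of the 3 genes are transcribed.

2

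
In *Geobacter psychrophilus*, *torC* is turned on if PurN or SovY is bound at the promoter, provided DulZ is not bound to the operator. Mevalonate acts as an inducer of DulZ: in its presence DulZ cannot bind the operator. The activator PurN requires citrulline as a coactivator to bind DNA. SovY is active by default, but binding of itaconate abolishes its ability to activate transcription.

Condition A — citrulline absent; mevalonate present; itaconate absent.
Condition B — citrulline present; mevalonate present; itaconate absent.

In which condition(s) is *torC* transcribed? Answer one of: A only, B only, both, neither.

Condition A:
Citrulline is absent, so PurN is inactive.
Mevalonate is present, so DulZ is inactive.
Itaconate is absent, so SovY is active.
Activator SovY is present, so *torC* is transcribed.
→ *torC* is ON in A.
Condition B:
Citrulline is present, so PurN is active.
Mevalonate is present, so DulZ is inactive.
Itaconate is absent, so SovY is active.
Activator PurN is present, so *torC* is transcribed.
→ *torC* is ON in B.

both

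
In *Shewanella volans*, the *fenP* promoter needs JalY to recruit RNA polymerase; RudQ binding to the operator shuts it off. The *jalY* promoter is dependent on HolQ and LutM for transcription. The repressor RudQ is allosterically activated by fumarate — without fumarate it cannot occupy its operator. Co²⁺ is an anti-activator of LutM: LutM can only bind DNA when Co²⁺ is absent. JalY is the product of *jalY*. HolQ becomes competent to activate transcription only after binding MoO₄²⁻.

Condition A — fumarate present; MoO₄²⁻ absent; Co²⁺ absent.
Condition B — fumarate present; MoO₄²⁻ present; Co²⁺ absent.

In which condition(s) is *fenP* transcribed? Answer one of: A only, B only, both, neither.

Condition A:
Fumarate is present, so RudQ is active.
MoO₄²⁻ is absent, so HolQ is inactive.
Co²⁺ is absent, so LutM is active.
Required activator HolQ is absent, so *jalY* is not transcribed.
So JalY is not produced.
With repressor RudQ bound, *fenP* is not transcribed.
→ *fenP* is OFF in A.
Condition B:
Fumarate is present, so RudQ is active.
MoO₄²⁻ is present, so HolQ is active.
Co²⁺ is absent, so LutM is active.
No repressor is bound and HolQ and LutM are active, so *jalY* is transcribed.
So JalY is produced and active.
With repressor RudQ bound, *fenP* is not transcribed.
→ *fenP* is OFF in B.

neither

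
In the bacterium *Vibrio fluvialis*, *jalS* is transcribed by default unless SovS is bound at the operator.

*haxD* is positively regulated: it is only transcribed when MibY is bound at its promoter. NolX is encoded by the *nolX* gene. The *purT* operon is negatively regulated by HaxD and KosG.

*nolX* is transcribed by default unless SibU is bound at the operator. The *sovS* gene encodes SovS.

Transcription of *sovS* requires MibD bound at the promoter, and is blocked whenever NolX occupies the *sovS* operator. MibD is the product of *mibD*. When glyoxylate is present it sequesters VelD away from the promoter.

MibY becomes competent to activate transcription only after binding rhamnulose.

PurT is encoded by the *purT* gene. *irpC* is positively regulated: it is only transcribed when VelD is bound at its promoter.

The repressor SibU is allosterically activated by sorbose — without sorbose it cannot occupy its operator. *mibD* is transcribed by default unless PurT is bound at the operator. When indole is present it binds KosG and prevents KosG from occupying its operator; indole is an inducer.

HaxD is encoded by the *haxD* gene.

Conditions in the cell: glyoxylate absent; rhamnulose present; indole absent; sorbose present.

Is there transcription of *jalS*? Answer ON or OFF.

Rhamnulose is present, so MibY is active.
No repressor is bound and MibY is active, so *haxD* is transcribed.
So HaxD is produced and active.
Indole is absent, so KosG is active.
With repressor HaxD bound, *purT* is not transcribed.
So PurT is not produced.
With no repressor bound, *mibD* is transcribed.
So MibD is produced and active.
Sorbose is present, so SibU is active.
With repressor SibU bound, *nolX* is not transcribed.
So NolX is not produced.
No repressor is bound and MibD is active, so *sovS* is transcribed.
So SovS is produced and active.
With repressor SovS bound, *jalS* is not transcribed.

OFF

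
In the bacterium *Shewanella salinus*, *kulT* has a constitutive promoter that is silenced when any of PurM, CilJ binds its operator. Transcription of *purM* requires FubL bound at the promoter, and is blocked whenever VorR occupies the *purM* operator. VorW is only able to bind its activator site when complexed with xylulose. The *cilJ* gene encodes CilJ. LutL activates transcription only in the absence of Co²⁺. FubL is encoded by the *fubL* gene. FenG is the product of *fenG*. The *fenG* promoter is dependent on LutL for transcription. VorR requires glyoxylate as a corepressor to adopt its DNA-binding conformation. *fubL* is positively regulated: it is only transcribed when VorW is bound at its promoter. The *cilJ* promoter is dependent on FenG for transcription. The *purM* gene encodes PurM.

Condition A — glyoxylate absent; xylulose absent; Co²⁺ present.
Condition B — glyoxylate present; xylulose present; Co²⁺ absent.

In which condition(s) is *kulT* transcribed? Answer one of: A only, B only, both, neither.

Condition A:
Glyoxylate is absent, so VorR is inactive.
Xylulose is absent, so VorW is inactive.
Required activator VorW is absent, so *fubL* is not transcribed.
So FubL is not produced.
Required activator FubL is absent, so *purM* is not transcribed.
So PurM is not produced.
Co²⁺ is present, so LutL is inactive.
Required activator LutL is absent, so *fenG* is not transcribed.
So FenG is not produced.
Required activator FenG is absent, so *cilJ* is not transcribed.
So CilJ is not produced.
With no repressor bound, *kulT* is transcribed.
→ *kulT* is ON in A.
Condition B:
Glyoxylate is present, so VorR is active.
Xylulose is present, so VorW is active.
No repressor is bound and VorW is active, so *fubL* is transcribed.
So FubL is produced and active.
With repressor VorR bound, *purM* is not transcribed.
So PurM is not produced.
Co²⁺ is absent, so LutL is active.
No repressor is bound and LutL is active, so *fenG* is transcribed.
So FenG is produced and active.
No repressor is bound and FenG is active, so *cilJ* is transcribed.
So CilJ is produced and active.
With repressor CilJ bound, *kulT* is not transcribed.
→ *kulT* is OFF in B.

A only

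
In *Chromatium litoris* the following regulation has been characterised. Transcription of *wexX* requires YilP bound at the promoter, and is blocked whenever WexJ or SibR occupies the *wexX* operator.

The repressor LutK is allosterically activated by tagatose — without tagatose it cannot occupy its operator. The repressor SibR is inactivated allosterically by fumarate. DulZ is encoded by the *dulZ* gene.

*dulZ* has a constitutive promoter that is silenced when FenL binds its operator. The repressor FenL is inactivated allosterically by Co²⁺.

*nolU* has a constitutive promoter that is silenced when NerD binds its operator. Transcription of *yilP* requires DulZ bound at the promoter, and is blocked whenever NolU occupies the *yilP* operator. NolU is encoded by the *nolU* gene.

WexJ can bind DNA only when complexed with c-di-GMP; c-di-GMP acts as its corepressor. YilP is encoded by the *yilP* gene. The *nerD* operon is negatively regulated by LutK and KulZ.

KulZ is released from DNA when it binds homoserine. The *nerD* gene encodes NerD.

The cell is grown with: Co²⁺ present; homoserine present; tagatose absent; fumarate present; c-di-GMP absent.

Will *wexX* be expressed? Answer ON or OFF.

ON

c-di-GMP is absent, so WexJ is inactive.
Co²⁺ is present, so FenL is inactive.
With no repressor bound, *dulZ* is transcribed.
So DulZ is produced and active.
Tagatose is absent, so LutK is inactive.
Homoserine is present, so KulZ is inactive.
With no repressor bound, *nerD* is transcribed.
So NerD is produced and active.
With repressor NerD bound, *nolU* is not transcribed.
So NolU is not produced.
No repressor is bound and DulZ is active, so *yilP* is transcribed.
So YilP is produced and active.
Fumarate is present, so SibR is inactive.
No repressor is bound and YilP is active, so *wexX* is transcribed.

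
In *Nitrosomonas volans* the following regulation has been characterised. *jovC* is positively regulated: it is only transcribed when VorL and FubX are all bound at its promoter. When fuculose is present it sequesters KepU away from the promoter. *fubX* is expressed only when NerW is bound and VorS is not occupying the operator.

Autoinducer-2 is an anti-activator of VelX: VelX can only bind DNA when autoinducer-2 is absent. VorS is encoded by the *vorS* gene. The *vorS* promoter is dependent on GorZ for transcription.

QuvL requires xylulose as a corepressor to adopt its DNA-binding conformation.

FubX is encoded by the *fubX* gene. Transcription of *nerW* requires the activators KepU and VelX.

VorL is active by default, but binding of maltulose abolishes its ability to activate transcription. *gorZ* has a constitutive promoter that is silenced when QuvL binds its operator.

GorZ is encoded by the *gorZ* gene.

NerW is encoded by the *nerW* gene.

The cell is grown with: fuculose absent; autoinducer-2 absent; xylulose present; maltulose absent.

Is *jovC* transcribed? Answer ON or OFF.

ON

Maltulose is absent, so VorL is active.
Xylulose is present, so QuvL is active.
With repressor QuvL bound, *gorZ* is not transcribed.
So GorZ is not produced.
Required activator GorZ is absent, so *vorS* is not transcribed.
So VorS is not produced.
Fuculose is absent, so KepU is active.
Autoinducer-2 is absent, so VelX is active.
No repressor is bound and KepU and VelX are active, so *nerW* is transcribed.
So NerW is produced and active.
No repressor is bound and NerW is active, so *fubX* is transcribed.
So FubX is produced and active.
No repressor is bound and VorL and FubX are active, so *jovC* is transcribed.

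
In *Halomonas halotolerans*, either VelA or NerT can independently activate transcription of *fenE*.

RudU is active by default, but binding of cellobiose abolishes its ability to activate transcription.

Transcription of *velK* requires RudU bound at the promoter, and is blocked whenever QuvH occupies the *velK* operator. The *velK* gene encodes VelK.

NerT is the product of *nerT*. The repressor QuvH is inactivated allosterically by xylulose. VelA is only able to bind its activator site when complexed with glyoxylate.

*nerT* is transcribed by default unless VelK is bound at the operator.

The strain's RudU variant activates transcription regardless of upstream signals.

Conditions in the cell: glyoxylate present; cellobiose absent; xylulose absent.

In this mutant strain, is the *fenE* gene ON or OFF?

Glyoxylate is present, so VelA is active.
RudU is constitutively active in this strain.
Xylulose is absent, so QuvH is active.
With repressor QuvH bound, *velK* is not transcribed.
So VelK is not produced.
With no repressor bound, *nerT* is transcribed.
So NerT is produced and active.
Activator VelA is present, so *fenE* is transcribed.

ON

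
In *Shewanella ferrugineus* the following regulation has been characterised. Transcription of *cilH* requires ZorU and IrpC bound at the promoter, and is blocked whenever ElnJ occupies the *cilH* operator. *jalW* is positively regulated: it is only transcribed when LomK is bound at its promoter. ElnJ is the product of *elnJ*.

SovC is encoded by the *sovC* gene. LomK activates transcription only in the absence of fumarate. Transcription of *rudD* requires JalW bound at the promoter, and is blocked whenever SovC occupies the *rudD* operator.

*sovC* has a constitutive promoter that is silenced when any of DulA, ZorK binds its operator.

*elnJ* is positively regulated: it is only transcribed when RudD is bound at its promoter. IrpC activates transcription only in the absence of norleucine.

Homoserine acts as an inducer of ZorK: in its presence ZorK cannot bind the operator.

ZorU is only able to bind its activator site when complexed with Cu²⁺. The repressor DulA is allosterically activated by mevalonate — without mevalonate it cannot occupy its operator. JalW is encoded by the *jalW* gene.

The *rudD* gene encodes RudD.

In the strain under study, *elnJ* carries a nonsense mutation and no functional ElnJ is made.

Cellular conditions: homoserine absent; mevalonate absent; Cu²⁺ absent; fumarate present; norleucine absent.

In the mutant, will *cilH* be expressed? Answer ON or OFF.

ElnJ is non-functional in this strain, so it has no effect.
Cu²⁺ is absent, so ZorU is inactive.
Norleucine is absent, so IrpC is active.
Required activator ZorU is absent, so *cilH* is not transcribed.

OFF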